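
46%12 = 10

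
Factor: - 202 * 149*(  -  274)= 8246852= 2^2*101^1 * 137^1*149^1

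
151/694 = 151/694 = 0.22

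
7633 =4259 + 3374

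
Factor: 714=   2^1* 3^1*7^1 * 17^1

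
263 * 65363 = 17190469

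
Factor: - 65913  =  -3^1*127^1 * 173^1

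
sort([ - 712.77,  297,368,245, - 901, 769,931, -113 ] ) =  [ - 901, - 712.77,-113,245,297, 368, 769, 931]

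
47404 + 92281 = 139685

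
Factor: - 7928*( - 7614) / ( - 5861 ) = -2^4 * 3^4*47^1*991^1 *5861^ ( - 1) = - 60363792/5861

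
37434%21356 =16078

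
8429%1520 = 829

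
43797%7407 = 6762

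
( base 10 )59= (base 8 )73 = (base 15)3e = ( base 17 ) 38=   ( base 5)214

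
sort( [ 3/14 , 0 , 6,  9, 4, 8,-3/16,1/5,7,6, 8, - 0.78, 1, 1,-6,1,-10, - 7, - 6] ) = [ - 10, - 7, - 6, - 6, - 0.78, - 3/16,0, 1/5,3/14 , 1 , 1,1,4, 6,6, 7,8,8, 9 ] 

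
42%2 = 0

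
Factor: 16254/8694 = 43/23  =  23^(-1) *43^1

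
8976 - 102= 8874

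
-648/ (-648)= 1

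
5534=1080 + 4454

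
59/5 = 59/5 = 11.80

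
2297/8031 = 2297/8031 = 0.29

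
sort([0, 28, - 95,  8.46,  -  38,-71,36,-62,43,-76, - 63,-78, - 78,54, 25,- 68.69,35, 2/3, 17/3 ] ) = [-95, - 78, - 78, - 76, - 71,  -  68.69 , - 63, - 62, - 38  ,  0,2/3,17/3 , 8.46, 25,  28 , 35,36 , 43,54]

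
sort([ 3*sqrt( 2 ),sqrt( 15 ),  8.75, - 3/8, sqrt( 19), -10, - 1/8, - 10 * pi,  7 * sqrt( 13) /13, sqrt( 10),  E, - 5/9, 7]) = [ - 10*pi , - 10,-5/9, - 3/8, - 1/8, 7*sqrt(13) /13, E, sqrt( 10),sqrt(15), 3*sqrt(2 ),sqrt( 19), 7, 8.75]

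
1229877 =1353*909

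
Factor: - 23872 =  - 2^6*373^1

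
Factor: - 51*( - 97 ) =4947 = 3^1*17^1*97^1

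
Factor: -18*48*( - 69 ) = 2^5*3^4*23^1 = 59616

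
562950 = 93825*6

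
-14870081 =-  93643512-- 78773431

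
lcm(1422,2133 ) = 4266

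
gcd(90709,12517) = 1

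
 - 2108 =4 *( - 527)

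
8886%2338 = 1872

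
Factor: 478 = 2^1*239^1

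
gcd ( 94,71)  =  1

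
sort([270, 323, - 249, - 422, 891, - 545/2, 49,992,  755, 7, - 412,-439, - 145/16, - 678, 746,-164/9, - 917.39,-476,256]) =[ - 917.39,  -  678, - 476, - 439, - 422, - 412 , - 545/2, - 249, - 164/9 ,-145/16, 7,49,256 , 270, 323, 746,755,891, 992 ] 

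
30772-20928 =9844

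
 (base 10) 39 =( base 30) 19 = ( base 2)100111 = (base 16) 27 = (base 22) 1h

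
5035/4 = 5035/4 = 1258.75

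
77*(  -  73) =-5621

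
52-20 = 32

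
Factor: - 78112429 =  - 1063^1*73483^1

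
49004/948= 12251/237 = 51.69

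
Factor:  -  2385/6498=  - 265/722 = -2^(-1 )*5^1*19^(  -  2)* 53^1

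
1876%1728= 148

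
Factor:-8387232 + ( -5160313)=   - 13547545 =- 5^1*11^1*246319^1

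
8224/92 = 2056/23 = 89.39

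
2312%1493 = 819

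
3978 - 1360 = 2618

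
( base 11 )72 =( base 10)79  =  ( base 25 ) 34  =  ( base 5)304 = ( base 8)117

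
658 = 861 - 203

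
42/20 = 21/10 = 2.10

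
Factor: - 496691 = - 13^2*2939^1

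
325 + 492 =817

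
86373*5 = 431865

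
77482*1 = 77482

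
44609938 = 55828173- 11218235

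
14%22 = 14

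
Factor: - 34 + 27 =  - 7^1 = - 7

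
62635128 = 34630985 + 28004143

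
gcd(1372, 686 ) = 686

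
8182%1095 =517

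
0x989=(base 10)2441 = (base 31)2gn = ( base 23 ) 4E3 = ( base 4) 212021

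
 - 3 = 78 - 81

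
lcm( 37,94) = 3478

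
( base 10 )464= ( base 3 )122012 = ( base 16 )1D0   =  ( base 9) 565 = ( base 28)GG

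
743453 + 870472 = 1613925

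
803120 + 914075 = 1717195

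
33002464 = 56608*583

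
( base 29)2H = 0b1001011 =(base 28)2j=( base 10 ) 75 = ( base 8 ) 113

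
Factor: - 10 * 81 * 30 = - 24300 = - 2^2*3^5*5^2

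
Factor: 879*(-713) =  - 626727 = - 3^1 * 23^1*31^1*293^1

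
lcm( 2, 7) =14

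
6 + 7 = 13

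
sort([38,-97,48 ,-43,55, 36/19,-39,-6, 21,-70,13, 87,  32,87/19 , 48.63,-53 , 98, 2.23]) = [ - 97, - 70,-53, - 43  ,- 39, -6,36/19, 2.23,87/19,13,21,32,38, 48,48.63,55,87,98]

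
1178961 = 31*38031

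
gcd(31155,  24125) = 5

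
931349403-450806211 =480543192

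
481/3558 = 481/3558 = 0.14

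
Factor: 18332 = 2^2*4583^1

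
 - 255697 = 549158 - 804855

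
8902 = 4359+4543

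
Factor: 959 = 7^1*137^1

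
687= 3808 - 3121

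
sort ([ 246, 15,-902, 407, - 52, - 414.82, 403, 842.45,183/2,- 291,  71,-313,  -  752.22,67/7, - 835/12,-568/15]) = [- 902,- 752.22,-414.82 ,-313,-291, - 835/12, - 52, - 568/15,  67/7 , 15,71,183/2,246,403, 407,  842.45]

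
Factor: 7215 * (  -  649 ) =  -  4682535 = - 3^1 * 5^1* 11^1 * 13^1* 37^1*59^1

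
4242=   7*606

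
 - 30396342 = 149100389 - 179496731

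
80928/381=212+52/127=212.41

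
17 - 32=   -  15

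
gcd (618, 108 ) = 6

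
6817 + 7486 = 14303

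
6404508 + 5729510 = 12134018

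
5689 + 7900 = 13589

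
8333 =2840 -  - 5493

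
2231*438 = 977178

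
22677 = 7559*3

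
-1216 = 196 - 1412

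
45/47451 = 15/15817= 0.00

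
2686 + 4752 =7438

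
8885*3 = 26655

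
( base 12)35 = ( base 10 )41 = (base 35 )16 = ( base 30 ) 1b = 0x29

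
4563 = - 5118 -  - 9681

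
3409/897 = 3409/897 = 3.80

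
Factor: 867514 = 2^1 * 23^1*18859^1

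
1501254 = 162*9267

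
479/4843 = 479/4843 = 0.10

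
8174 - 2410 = 5764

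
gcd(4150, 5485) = 5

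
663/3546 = 221/1182 = 0.19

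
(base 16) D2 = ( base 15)e0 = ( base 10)210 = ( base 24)8i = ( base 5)1320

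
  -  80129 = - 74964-5165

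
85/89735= 17/17947= 0.00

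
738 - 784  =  -46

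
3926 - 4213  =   - 287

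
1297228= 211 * 6148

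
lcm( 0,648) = 0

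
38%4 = 2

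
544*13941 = 7583904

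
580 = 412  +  168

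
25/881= 25/881= 0.03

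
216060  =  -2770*( - 78)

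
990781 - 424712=566069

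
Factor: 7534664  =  2^3*29^1*47^1*691^1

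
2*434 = 868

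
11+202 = 213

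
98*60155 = 5895190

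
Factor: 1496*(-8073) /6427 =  - 2^3 * 3^3 * 11^1*13^1*17^1*23^1*6427^( - 1) = - 12077208/6427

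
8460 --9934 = 18394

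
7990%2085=1735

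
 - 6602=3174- 9776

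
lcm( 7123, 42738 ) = 42738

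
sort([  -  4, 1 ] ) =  [-4, 1]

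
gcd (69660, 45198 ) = 162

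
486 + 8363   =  8849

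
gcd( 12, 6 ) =6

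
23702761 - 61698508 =-37995747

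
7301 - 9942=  - 2641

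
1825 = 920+905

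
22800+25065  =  47865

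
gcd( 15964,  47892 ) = 15964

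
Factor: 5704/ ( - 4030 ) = -2^2 * 5^( - 1 ) * 13^( - 1 ) * 23^1 = -92/65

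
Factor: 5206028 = 2^2 * 1301507^1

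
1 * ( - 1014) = -1014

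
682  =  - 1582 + 2264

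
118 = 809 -691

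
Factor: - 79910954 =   -  2^1*5521^1*7237^1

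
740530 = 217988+522542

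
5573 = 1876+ 3697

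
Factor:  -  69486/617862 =-7^(- 1)*37^1*47^( - 1) = - 37/329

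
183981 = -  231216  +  415197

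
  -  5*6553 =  - 32765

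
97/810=97/810 = 0.12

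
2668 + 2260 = 4928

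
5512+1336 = 6848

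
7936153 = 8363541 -427388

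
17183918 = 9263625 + 7920293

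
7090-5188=1902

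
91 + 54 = 145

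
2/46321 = 2/46321 = 0.00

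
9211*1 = 9211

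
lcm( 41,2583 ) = 2583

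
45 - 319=- 274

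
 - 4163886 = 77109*(  -  54 ) 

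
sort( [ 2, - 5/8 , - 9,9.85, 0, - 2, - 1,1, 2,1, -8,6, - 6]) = [ - 9, - 8 , - 6, -2 ,- 1,  -  5/8,0,1,1,2,2,6,  9.85 ] 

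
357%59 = 3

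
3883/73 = 3883/73 = 53.19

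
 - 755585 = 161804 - 917389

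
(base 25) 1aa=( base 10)885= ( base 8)1565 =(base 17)311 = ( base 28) 13h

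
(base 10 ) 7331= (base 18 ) 14B5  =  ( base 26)alp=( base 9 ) 11045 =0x1ca3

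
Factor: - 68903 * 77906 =  -  2^1*38953^1*68903^1 = - 5367957118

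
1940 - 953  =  987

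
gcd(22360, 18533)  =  43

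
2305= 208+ 2097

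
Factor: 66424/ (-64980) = - 2^1 * 3^( - 2) *5^( - 1)*23^1=-46/45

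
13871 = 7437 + 6434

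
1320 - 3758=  - 2438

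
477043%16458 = 16219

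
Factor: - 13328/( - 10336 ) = 49/38 = 2^( - 1 )*7^2*19^( - 1 ) 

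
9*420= 3780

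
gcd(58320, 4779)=81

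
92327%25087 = 17066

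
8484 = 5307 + 3177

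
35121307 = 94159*373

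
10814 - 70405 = -59591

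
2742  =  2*1371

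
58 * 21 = 1218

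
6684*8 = 53472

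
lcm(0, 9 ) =0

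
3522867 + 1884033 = 5406900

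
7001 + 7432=14433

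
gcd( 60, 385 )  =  5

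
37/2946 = 37/2946=0.01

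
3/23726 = 3/23726 =0.00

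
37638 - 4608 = 33030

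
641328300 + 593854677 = 1235182977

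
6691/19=352 + 3/19 = 352.16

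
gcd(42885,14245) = 5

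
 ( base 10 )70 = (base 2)1000110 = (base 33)24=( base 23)31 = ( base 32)26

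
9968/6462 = 1 + 1753/3231 = 1.54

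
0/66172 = 0= 0.00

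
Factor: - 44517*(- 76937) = 3425004429 = 3^1*7^1* 11^1*19^1*29^1*71^1*379^1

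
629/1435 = 629/1435 = 0.44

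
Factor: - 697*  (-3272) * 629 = 1434487336 = 2^3 * 17^2*37^1 * 41^1 * 409^1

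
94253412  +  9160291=103413703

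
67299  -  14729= 52570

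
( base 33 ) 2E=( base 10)80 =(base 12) 68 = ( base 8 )120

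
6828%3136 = 556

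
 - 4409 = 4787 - 9196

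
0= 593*0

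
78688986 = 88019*894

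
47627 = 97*491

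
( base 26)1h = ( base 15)2d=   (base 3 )1121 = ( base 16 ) 2b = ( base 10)43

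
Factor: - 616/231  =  - 8/3=- 2^3*3^(-1)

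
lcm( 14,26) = 182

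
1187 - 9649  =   - 8462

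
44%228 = 44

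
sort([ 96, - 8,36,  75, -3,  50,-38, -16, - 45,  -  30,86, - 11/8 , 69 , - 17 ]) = [ - 45, - 38, - 30, - 17, - 16,-8, - 3,-11/8,36,  50, 69, 75,  86,  96 ]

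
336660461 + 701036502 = 1037696963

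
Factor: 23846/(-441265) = -2^1*5^( - 1) * 11^ ( - 1 ) *71^(- 1) * 113^( - 1)*11923^1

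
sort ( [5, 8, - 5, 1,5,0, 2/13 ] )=[  -  5,0,  2/13,1,5, 5, 8] 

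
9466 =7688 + 1778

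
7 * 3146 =22022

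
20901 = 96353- 75452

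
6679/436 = 6679/436 = 15.32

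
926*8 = 7408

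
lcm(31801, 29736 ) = 2289672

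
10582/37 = 286 = 286.00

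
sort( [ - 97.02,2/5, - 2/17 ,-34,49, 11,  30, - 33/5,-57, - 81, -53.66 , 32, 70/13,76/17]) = [ - 97.02, - 81, - 57, - 53.66, - 34, - 33/5,-2/17,  2/5, 76/17,70/13,11,30 , 32 , 49] 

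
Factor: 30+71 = 101^1= 101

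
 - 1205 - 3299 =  - 4504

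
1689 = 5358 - 3669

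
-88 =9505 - 9593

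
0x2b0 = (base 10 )688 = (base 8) 1260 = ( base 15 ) 30D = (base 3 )221111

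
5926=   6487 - 561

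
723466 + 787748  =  1511214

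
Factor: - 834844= - 2^2 * 113^1 * 1847^1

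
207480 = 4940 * 42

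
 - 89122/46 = - 44561/23 = - 1937.43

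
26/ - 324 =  -1+149/162  =  - 0.08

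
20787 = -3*( - 6929)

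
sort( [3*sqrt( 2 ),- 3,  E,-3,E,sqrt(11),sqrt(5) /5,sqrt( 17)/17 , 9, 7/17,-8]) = [-8, -3,  -  3, sqrt( 17) /17, 7/17, sqrt( 5) /5, E , E, sqrt(11 ),3*sqrt(2), 9] 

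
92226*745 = 68708370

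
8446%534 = 436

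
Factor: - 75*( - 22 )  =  2^1*3^1 * 5^2*11^1  =  1650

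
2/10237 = 2/10237 =0.00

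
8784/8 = 1098 = 1098.00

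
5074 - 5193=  - 119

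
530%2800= 530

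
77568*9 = 698112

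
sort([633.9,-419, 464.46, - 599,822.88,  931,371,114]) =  [ - 599, -419,114,371,464.46 , 633.9, 822.88,931]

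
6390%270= 180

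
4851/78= 62 + 5/26 = 62.19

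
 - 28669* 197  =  -5647793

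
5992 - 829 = 5163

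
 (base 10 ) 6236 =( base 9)8488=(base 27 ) 8EQ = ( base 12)3738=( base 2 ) 1100001011100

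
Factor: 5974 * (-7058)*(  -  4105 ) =173085239660  =  2^2*5^1*29^1*103^1*821^1*3529^1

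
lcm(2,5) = 10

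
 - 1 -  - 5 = 4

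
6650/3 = 2216 + 2/3= 2216.67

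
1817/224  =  8 + 25/224 = 8.11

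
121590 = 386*315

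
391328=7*55904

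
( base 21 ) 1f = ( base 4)210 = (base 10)36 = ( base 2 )100100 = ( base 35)11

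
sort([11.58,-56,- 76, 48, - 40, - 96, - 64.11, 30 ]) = [ - 96,- 76, - 64.11,-56,-40,11.58 , 30, 48 ] 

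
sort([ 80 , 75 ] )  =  [ 75,80 ] 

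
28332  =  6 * 4722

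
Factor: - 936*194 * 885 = - 160701840 = - 2^4 * 3^3*5^1 * 13^1*59^1 * 97^1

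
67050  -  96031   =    -  28981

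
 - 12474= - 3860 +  - 8614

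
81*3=243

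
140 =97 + 43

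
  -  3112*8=  -  24896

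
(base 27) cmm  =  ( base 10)9364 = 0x2494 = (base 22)J7E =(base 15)2B94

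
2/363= 2/363= 0.01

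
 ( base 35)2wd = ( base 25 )5I8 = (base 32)3FV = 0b110111111111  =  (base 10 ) 3583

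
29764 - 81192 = - 51428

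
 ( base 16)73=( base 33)3G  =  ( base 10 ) 115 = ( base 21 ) 5a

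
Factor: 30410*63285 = 2^1 * 3^1*5^2*3041^1 * 4219^1 =1924496850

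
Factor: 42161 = 7^1 * 19^1 * 317^1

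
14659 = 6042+8617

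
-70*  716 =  - 50120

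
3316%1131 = 1054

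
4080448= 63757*64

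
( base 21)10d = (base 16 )1C6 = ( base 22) KE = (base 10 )454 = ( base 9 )554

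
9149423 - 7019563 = 2129860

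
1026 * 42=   43092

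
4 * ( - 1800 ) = -7200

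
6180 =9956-3776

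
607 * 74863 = 45441841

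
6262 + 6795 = 13057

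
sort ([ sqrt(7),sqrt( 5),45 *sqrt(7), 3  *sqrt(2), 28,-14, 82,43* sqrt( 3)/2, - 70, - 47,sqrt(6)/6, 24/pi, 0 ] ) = [ - 70  ,  -  47,- 14,0,sqrt ( 6)/6, sqrt (5), sqrt( 7),  3*sqrt (2 ), 24/pi,28, 43*sqrt(3 ) /2,82, 45 * sqrt(7) ] 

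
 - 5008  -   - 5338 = 330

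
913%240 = 193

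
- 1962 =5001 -6963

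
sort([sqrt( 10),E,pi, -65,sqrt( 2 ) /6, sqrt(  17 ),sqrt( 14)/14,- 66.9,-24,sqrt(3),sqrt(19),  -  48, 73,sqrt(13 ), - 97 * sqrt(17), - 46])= [ - 97*sqrt(17 ),  -  66.9, - 65,-48, - 46, - 24,sqrt(2 )/6, sqrt(14)/14,sqrt( 3 ),E,pi, sqrt(10 ),sqrt(13 ), sqrt(17 ), sqrt( 19),73 ] 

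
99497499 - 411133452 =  - 311635953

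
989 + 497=1486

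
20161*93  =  1874973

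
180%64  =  52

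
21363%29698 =21363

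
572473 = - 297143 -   -  869616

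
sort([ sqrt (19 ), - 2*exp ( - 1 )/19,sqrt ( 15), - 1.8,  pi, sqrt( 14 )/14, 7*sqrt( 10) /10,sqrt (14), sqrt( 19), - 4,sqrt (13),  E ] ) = [ - 4, - 1.8, - 2*exp( - 1)/19,sqrt(  14) /14, 7*sqrt(10)/10, E, pi, sqrt( 13 ), sqrt( 14 ), sqrt( 15),sqrt(19 ),sqrt( 19 )]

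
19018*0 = 0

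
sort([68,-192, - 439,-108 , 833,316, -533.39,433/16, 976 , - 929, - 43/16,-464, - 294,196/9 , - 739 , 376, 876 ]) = [ - 929, - 739, - 533.39,-464 ,  -  439, - 294 , - 192, - 108, - 43/16,196/9,433/16 , 68 , 316,376  ,  833,876 , 976]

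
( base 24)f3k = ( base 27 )BQB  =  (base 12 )5078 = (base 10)8732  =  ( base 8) 21034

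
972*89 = 86508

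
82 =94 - 12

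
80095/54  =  1483 + 13/54 = 1483.24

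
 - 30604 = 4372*( - 7 ) 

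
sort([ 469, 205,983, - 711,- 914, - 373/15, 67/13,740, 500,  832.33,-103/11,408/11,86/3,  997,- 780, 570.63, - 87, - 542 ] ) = [ - 914,-780, - 711, - 542,- 87, - 373/15,-103/11 , 67/13,  86/3, 408/11,205 , 469,500,570.63,740, 832.33, 983,997]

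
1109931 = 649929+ 460002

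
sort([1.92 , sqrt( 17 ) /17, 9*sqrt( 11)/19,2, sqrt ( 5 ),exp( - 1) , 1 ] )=[sqrt (17 ) /17,exp(- 1 ),1, 9*sqrt( 11)/19,1.92,2,sqrt( 5) ] 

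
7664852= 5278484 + 2386368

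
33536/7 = 4790 + 6/7 = 4790.86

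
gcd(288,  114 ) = 6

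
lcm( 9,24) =72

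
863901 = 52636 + 811265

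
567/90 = 63/10= 6.30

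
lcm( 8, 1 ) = 8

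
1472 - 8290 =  - 6818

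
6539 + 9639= 16178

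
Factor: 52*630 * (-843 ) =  - 2^3*3^3 * 5^1 * 7^1*13^1 * 281^1=- 27616680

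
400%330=70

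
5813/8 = 5813/8 = 726.62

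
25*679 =16975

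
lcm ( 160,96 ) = 480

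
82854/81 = 9206/9 = 1022.89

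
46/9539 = 46/9539 = 0.00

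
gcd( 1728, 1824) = 96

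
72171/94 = 72171/94 = 767.78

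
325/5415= 65/1083= 0.06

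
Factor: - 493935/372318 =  - 2^( - 1)*5^1 * 13^1*17^1*149^1* 62053^( - 1)= - 164645/124106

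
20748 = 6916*3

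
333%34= 27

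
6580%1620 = 100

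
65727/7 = 65727/7= 9389.57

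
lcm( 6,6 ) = 6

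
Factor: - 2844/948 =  - 3 = - 3^1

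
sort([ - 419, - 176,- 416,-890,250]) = [ - 890, -419, - 416, - 176 , 250]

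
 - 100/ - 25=4 + 0/1=4.00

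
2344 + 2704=5048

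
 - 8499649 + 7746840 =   -  752809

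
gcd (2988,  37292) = 4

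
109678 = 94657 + 15021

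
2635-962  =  1673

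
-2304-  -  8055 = 5751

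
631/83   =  631/83 =7.60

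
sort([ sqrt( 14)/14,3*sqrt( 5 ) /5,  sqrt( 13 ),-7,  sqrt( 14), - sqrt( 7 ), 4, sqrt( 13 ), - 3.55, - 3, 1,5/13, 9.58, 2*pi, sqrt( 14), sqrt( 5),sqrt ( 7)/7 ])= [ - 7, - 3.55, - 3, - sqrt(7), sqrt(14)/14, sqrt( 7) /7, 5/13, 1, 3*sqrt(5 ) /5,sqrt( 5 ), sqrt( 13 ) , sqrt( 13 ), sqrt( 14 ),  sqrt (14) , 4, 2*pi  ,  9.58]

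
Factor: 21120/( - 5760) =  - 3^( - 1) * 11^1 = - 11/3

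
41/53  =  41/53 = 0.77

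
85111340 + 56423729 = 141535069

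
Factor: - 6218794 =-2^1*3109397^1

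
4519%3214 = 1305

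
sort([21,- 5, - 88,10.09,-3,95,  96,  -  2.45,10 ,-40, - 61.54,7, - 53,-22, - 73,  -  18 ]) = [-88 , - 73, -61.54,-53,-40, - 22,-18,-5,  -  3, - 2.45,  7, 10,10.09,21,95, 96 ]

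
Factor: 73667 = 11^1*37^1*181^1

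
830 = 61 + 769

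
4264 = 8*533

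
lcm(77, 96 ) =7392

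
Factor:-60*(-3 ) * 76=2^4*3^2 * 5^1*19^1= 13680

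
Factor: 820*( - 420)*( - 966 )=2^5*3^2* 5^2*7^2*23^1*41^1 = 332690400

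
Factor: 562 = 2^1 *281^1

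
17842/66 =270 + 1/3 = 270.33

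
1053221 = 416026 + 637195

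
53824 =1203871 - 1150047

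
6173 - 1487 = 4686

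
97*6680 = 647960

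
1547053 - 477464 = 1069589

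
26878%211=81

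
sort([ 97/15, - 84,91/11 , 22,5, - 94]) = [ - 94 ,-84 , 5 , 97/15,91/11, 22] 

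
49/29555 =49/29555 = 0.00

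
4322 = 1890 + 2432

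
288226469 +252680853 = 540907322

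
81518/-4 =-20380 + 1/2 = -20379.50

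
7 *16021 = 112147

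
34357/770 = 34357/770 = 44.62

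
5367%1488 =903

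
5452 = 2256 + 3196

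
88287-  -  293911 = 382198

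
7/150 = 7/150  =  0.05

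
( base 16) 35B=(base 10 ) 859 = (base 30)SJ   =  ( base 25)199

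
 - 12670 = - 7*1810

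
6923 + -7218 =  - 295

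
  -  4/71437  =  -4/71437 =- 0.00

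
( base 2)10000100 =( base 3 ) 11220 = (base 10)132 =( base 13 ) A2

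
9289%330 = 49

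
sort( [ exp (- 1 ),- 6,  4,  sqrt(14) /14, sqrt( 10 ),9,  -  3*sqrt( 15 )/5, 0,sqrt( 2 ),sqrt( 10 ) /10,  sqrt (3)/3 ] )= [-6, - 3*sqrt(15 ) /5, 0, sqrt(14) /14 , sqrt(10) /10,exp( - 1), sqrt( 3 ) /3, sqrt( 2 ),sqrt(10),  4, 9 ] 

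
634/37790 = 317/18895  =  0.02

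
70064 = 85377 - 15313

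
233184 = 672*347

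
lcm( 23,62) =1426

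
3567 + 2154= 5721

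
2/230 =1/115= 0.01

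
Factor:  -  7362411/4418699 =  - 3^1*7^1*17^1*41^1*503^1*1223^( - 1)*3613^ (- 1) 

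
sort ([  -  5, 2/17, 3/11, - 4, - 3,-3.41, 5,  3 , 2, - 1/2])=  [ - 5, - 4,-3.41, - 3,-1/2,2/17, 3/11,2 , 3, 5 ] 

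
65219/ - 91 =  - 9317/13 =- 716.69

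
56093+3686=59779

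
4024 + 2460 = 6484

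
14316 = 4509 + 9807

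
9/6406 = 9/6406 =0.00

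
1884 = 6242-4358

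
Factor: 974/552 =2^ ( - 2)* 3^( - 1 )* 23^( - 1)*487^1 =487/276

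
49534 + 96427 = 145961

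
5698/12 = 2849/6 = 474.83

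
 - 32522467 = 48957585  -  81480052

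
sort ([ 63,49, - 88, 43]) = [ - 88, 43, 49,63]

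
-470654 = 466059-936713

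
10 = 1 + 9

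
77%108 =77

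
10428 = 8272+2156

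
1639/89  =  1639/89 = 18.42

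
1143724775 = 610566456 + 533158319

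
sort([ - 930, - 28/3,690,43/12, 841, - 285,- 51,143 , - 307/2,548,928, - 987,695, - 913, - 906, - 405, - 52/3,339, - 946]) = [-987, - 946, - 930 , - 913, - 906, - 405 , - 285, - 307/2, - 51, - 52/3 ,-28/3,  43/12,143 , 339,  548, 690,695,841,928 ] 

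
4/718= 2/359 = 0.01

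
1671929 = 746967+924962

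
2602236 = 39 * 66724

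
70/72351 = 70/72351 = 0.00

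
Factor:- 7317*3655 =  - 3^3 * 5^1*17^1*43^1* 271^1 = -26743635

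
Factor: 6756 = 2^2 * 3^1*  563^1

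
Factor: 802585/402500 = 2^( - 2)*5^(-3 )*997^1 = 997/500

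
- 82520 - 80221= - 162741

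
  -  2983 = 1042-4025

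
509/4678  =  509/4678 =0.11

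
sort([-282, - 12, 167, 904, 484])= [ - 282, - 12, 167, 484, 904] 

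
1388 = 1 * 1388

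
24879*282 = 7015878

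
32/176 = 2/11  =  0.18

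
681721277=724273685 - 42552408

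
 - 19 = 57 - 76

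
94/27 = 3 + 13/27  =  3.48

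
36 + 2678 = 2714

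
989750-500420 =489330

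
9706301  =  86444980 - 76738679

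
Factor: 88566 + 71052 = 2^1*3^1 *37^1*719^1= 159618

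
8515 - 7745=770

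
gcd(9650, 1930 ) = 1930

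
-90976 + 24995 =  - 65981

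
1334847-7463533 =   -  6128686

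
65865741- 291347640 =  - 225481899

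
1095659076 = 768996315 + 326662761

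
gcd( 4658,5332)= 2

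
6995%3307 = 381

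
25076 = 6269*4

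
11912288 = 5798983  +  6113305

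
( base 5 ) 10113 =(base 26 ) p8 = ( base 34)JC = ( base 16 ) 292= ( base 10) 658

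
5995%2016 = 1963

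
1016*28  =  28448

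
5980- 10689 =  - 4709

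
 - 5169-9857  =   - 15026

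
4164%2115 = 2049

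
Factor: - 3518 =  - 2^1*1759^1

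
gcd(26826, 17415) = 3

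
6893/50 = 6893/50=137.86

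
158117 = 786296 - 628179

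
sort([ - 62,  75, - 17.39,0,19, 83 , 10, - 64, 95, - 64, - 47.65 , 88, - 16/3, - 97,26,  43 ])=[ - 97, - 64, - 64 ,  -  62,  -  47.65, - 17.39, - 16/3 , 0, 10,19, 26,43 , 75,83, 88,  95 ]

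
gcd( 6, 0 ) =6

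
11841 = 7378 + 4463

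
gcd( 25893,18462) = 3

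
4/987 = 4/987 = 0.00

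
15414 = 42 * 367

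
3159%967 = 258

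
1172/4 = 293 = 293.00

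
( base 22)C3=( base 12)1A3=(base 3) 100220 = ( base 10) 267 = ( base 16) 10B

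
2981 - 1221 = 1760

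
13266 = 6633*2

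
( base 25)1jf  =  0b10001011011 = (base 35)VU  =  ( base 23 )22B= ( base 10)1115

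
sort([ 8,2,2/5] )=[2/5,  2,8]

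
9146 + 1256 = 10402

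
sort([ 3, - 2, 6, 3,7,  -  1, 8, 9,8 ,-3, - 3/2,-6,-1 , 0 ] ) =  [-6, - 3, - 2, - 3/2, - 1, - 1, 0, 3,3, 6, 7, 8, 8, 9 ] 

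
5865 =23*255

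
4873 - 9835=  - 4962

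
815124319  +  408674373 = 1223798692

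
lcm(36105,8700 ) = 722100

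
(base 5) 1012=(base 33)40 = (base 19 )6i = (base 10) 132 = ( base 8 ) 204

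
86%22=20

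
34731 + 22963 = 57694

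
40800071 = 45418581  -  4618510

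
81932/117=700  +  32/117= 700.27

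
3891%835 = 551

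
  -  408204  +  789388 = 381184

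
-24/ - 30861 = 8/10287 = 0.00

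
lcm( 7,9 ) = 63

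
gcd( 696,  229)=1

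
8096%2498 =602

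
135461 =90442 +45019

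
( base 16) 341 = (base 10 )833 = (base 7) 2300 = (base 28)11l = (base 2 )1101000001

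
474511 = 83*5717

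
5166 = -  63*( - 82)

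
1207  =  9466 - 8259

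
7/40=7/40 = 0.17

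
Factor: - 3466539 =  - 3^2*385171^1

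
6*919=5514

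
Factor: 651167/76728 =2^( - 3)*3^(-1 ) * 11^1*23^( - 1 )* 139^( - 1 ) * 59197^1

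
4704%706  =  468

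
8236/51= 8236/51 = 161.49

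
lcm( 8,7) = 56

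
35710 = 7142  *5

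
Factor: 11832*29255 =346145160 = 2^3*3^1*5^1* 17^1*29^1* 5851^1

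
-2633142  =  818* ( - 3219 )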